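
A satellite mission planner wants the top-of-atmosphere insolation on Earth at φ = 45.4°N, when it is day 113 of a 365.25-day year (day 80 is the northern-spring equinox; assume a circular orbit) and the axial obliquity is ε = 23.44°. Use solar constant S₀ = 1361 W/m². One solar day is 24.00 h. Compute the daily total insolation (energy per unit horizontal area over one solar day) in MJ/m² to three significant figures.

35.3 MJ/m²

Solar longitude: λ_s = 360° × (113 − 80)/365.25 = 32.526°.
sin δ = sin 23.44° × sin 32.526° = 0.21388, so δ = +12.350°.
cos H₀ = −tan(+45.4°) tan(+12.350°) = -0.2220, H₀ = 1.7947 rad.
Bracket: H₀ sin φ sin δ + cos φ cos δ sin H₀ = 1.7947×0.71203×0.21388 + 0.70215×0.97686×0.97504 = 0.273313 + 0.668782 = 0.942095.
Q̄ = (S₀/π) × [bracket] = (1361/π) × 0.942095 = 408.13 W/m².
Daily total = Q̄ × 24.00 h × 3600 s/h = 408.13 × 24.00 × 3600 / 10⁶ = 35.26 MJ/m².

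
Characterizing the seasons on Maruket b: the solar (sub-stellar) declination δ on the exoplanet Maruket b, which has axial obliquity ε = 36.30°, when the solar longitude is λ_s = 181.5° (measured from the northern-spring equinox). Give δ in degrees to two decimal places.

δ = -0.89°

sin δ = sin ε · sin λ_s = sin 36.30° × sin 181.5° = -0.015497.
δ = arcsin(-0.015497) = -0.89°.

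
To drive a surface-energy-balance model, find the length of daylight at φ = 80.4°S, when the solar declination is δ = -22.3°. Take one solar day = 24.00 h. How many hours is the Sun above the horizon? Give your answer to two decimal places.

24.00 h

Sunrise equation: cos H₀ = −tan φ · tan δ = -2.4248 ≤ −1, so the Sun never sets (polar day) and H₀ = π.
Daylight = 2H₀/(2π) × 24.00 h = (3.1416/π) × 24.00 = 24.00 h.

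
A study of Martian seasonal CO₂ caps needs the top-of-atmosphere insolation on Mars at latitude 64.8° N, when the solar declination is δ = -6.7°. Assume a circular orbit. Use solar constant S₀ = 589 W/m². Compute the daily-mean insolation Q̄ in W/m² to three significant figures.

Q̄ ≈ 50.7 W/m²

cos H₀ = −tan(+64.8°) tan(-6.700°) = 0.2496, H₀ = 1.3185 rad.
Bracket: H₀ sin φ sin δ + cos φ cos δ sin H₀ = 1.3185×0.90483×-0.11667 + 0.42578×0.99317×0.96834 = -0.139189 + 0.409484 = 0.270295.
Q̄ = (S₀/π) × [bracket] = (589/π) × 0.270295 = 50.68 W/m².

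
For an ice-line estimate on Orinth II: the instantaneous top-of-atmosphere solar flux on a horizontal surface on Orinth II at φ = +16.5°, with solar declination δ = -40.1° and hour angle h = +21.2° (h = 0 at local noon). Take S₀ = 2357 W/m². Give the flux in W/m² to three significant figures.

1.18e+03 W/m²

cos θ_z = sin φ sin δ + cos φ cos δ cos h = -0.182941 + 0.683787 = 0.500846.
Flux = S₀ · cos θ_z = 2357 × 0.500846 = 1180 W/m².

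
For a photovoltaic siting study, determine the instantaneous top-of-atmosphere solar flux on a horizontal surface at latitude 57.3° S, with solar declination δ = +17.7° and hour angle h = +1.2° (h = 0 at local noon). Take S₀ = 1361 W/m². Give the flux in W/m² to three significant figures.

352 W/m²

cos θ_z = sin φ sin δ + cos φ cos δ cos h = -0.255847 + 0.514553 = 0.258706.
Flux = S₀ · cos θ_z = 1361 × 0.258706 = 352.1 W/m².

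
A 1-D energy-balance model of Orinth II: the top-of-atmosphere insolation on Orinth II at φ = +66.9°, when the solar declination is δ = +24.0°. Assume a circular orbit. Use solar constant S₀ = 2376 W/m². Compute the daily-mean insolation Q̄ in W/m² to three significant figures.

Q̄ ≈ 889 W/m²

cos H₀ = −tan(+66.9°) tan(+24.000°) = -1.0438 ≤ −1 ⇒ polar day, H₀ = π.
Bracket: H₀ sin φ sin δ + cos φ cos δ sin H₀ = 3.1416×0.91982×0.40674 + 0.39234×0.91355×0.00000 = 1.175359 + 0.000000 = 1.175359.
Q̄ = (S₀/π) × [bracket] = (2376/π) × 1.175359 = 888.9 W/m².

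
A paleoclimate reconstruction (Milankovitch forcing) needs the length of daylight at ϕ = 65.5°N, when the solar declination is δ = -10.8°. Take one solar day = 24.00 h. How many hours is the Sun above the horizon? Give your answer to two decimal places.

8.70 h

cos h₀ = −tan ϕ · tan δ = −tan(+65.5°) × tan(-10.800°) = 0.4186, so h₀ = 1.1389 rad = 65.25°.
Daylight = 2h₀/(2π) × 24.00 h = (1.1389/π) × 24.00 = 8.70 h.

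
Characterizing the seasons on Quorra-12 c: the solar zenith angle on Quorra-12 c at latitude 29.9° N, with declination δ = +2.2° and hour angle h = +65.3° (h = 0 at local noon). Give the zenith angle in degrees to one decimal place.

θ_z = 67.6°

cos θ_z = sin ϕ sin δ + cos ϕ cos δ cos h = 0.019136 + 0.361981 = 0.381117.
θ_z = arccos(0.381117) = 67.6°.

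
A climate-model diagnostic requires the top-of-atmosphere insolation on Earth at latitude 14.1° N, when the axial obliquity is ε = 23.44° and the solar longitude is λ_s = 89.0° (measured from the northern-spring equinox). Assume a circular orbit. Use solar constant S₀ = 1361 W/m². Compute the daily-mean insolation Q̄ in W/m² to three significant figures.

Solar declination: sin δ = sin ε · sin λ_s = sin 23.44° × sin 89.0° = 0.39773, so δ = +23.436°.
cos H₀ = −tan(+14.1°) tan(+23.436°) = -0.1089, H₀ = 1.6799 rad.
Bracket: H₀ sin φ sin δ + cos φ cos δ sin H₀ = 1.6799×0.24362×0.39773 + 0.96987×0.91750×0.99405 = 0.162774 + 0.884561 = 1.047335.
Q̄ = (S₀/π) × [bracket] = (1361/π) × 1.047335 = 453.7 W/m².

Q̄ ≈ 454 W/m²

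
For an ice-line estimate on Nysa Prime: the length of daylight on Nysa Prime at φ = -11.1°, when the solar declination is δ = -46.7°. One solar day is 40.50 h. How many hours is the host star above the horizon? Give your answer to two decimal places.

22.95 h

cos H₀ = −tan φ · tan δ = −tan(-11.1°) × tan(-46.700°) = -0.2082, so H₀ = 1.7805 rad = 102.02°.
Daylight = 2H₀/(2π) × 40.50 h = (1.7805/π) × 40.50 = 22.95 h.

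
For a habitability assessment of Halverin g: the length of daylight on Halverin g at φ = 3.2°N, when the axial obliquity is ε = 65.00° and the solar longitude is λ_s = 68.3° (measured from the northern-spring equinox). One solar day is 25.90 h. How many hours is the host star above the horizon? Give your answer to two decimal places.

13.67 h

Solar declination: sin δ = sin ε · sin λ_s = sin 65.00° × sin 68.3° = 0.84208, so δ = +57.360°.
cos H₀ = −tan φ · tan δ = −tan(+3.2°) × tan(+57.360°) = -0.0873, so H₀ = 1.6582 rad = 95.01°.
Daylight = 2H₀/(2π) × 25.90 h = (1.6582/π) × 25.90 = 13.67 h.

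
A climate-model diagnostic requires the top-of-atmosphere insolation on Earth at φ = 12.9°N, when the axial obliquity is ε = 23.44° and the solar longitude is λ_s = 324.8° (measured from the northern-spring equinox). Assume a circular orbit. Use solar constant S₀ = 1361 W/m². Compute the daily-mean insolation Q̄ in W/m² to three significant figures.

Q̄ ≈ 377 W/m²

Solar declination: sin δ = sin ε · sin λ_s = sin 23.44° × sin 324.8° = -0.22930, so δ = -13.256°.
cos H₀ = −tan(+12.9°) tan(-13.256°) = 0.0540, H₀ = 1.5168 rad.
Bracket: H₀ sin φ sin δ + cos φ cos δ sin H₀ = 1.5168×0.22325×-0.22930 + 0.97476×0.97336×0.99854 = -0.077647 + 0.947407 = 0.869760.
Q̄ = (S₀/π) × [bracket] = (1361/π) × 0.869760 = 376.8 W/m².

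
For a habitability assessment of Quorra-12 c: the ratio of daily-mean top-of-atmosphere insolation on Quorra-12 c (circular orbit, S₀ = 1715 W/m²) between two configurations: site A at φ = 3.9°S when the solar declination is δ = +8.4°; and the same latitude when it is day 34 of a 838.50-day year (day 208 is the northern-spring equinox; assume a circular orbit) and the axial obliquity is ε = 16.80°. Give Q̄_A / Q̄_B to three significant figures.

Q̄_A / Q̄_B ≈ 0.983

— Configuration A (φ=-3.9°):
cos H₀ = −tan(-3.9°) tan(+8.400°) = 0.0101, H₀ = 1.5607 rad.
Bracket: H₀ sin φ sin δ + cos φ cos δ sin H₀ = 1.5607×-0.06802×0.14608 + 0.99768×0.98927×0.99995 = -0.015508 + 0.986926 = 0.971418.
Q̄ = (S₀/π) × [bracket] = (1715/π) × 0.971418 = 530.30 W/m².
— Configuration B (φ=-3.9°):
Solar longitude: λ_s = 360° × (34 − 208)/838.50 = -74.705°, i.e. -74.705° + 360° = 285.295°.
sin δ = sin 16.80° × sin 285.295° = -0.27879, so δ = -16.188°.
cos H₀ = −tan(-3.9°) tan(-16.188°) = -0.0198, H₀ = 1.5906 rad.
Bracket: H₀ sin φ sin δ + cos φ cos δ sin H₀ = 1.5906×-0.06802×-0.27879 + 0.99768×0.96035×0.99980 = 0.030163 + 0.957930 = 0.988093.
Q̄ = (S₀/π) × [bracket] = (1715/π) × 0.988093 = 539.40 W/m².
Ratio Q̄_A / Q̄_B = 530.30 / 539.40 = 0.9831.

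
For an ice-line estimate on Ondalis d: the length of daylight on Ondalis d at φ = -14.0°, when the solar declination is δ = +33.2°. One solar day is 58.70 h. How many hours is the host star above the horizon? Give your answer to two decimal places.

cos H₀ = −tan φ · tan δ = −tan(-14.0°) × tan(+33.200°) = 0.1632, so H₀ = 1.4069 rad = 80.61°.
Daylight = 2H₀/(2π) × 58.70 h = (1.4069/π) × 58.70 = 26.29 h.

26.29 h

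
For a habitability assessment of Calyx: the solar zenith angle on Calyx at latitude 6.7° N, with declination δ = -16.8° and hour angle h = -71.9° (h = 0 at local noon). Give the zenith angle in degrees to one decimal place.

cos θ_z = sin φ sin δ + cos φ cos δ cos h = -0.033722 + 0.295385 = 0.261663.
θ_z = arccos(0.261663) = 74.8°.

θ_z = 74.8°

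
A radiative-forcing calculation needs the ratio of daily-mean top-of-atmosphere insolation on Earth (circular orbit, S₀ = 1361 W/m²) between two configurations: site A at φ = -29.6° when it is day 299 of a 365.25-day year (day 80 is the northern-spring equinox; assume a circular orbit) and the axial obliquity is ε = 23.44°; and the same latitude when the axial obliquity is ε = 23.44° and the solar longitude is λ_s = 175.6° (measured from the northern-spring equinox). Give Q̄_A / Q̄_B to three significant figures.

— Configuration A (φ=-29.6°):
Solar longitude: λ_s = 360° × (299 − 80)/365.25 = 215.852°.
sin δ = sin 23.44° × sin 215.852° = -0.23298, so δ = -13.473°.
cos H₀ = −tan(-29.6°) tan(-13.473°) = -0.1361, H₀ = 1.7073 rad.
Bracket: H₀ sin φ sin δ + cos φ cos δ sin H₀ = 1.7073×-0.49394×-0.23298 + 0.86949×0.97248×0.99070 = 0.196473 + 0.837698 = 1.034171.
Q̄ = (S₀/π) × [bracket] = (1361/π) × 1.034171 = 448.02 W/m².
— Configuration B (φ=-29.6°):
Solar declination: sin δ = sin ε · sin λ_s = sin 23.44° × sin 175.6° = 0.03052, so δ = +1.749°.
cos H₀ = −tan(-29.6°) tan(+1.749°) = 0.0173, H₀ = 1.5535 rad.
Bracket: H₀ sin φ sin δ + cos φ cos δ sin H₀ = 1.5535×-0.49394×0.03052 + 0.86949×0.99953×0.99985 = -0.023419 + 0.868951 = 0.845532.
Q̄ = (S₀/π) × [bracket] = (1361/π) × 0.845532 = 366.30 W/m².
Ratio Q̄_A / Q̄_B = 448.02 / 366.30 = 1.223.

Q̄_A / Q̄_B ≈ 1.22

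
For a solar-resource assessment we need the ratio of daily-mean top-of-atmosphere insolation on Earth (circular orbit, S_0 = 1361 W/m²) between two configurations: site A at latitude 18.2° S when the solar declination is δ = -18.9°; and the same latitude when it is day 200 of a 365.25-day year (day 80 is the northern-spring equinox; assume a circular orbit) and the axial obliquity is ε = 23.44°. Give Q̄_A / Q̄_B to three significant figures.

Q̄_A / Q̄_B ≈ 1.47

— Configuration A (ϕ=-18.2°):
cos h₀ = −tan(-18.2°) tan(-18.900°) = -0.1126, h₀ = 1.6836 rad.
Bracket: h₀ sin ϕ sin δ + cos ϕ cos δ sin h₀ = 1.6836×-0.31233×-0.32392 + 0.94997×0.94609×0.99364 = 0.170330 + 0.893041 = 1.063371.
Q̄ = (S_0/π) × [bracket] = (1361/π) × 1.063371 = 460.67 W/m².
— Configuration B (ϕ=-18.2°):
Solar longitude: L_s = 360° × (200 − 80)/365.25 = 118.275°.
sin δ = sin 23.44° × sin 118.275° = 0.35033, so δ = +20.507°.
cos h₀ = −tan(-18.2°) tan(+20.507°) = 0.1230, h₀ = 1.4475 rad.
Bracket: h₀ sin ϕ sin δ + cos ϕ cos δ sin h₀ = 1.4475×-0.31233×0.35033 + 0.94997×0.93663×0.99241 = -0.158383 + 0.883017 = 0.724634.
Q̄ = (S_0/π) × [bracket] = (1361/π) × 0.724634 = 313.93 W/m².
Ratio Q̄_A / Q̄_B = 460.67 / 313.93 = 1.467.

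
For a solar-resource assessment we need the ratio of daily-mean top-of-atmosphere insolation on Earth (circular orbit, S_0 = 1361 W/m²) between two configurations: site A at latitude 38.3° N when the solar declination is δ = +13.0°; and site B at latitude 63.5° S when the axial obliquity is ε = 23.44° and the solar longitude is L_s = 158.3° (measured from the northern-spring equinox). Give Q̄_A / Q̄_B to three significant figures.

— Configuration A (ϕ=+38.3°):
cos h₀ = −tan(+38.3°) tan(+13.000°) = -0.1823, h₀ = 1.7542 rad.
Bracket: h₀ sin ϕ sin δ + cos ϕ cos δ sin h₀ = 1.7542×0.61978×0.22495 + 0.78478×0.97437×0.98324 = 0.244570 + 0.751850 = 0.996420.
Q̄ = (S_0/π) × [bracket] = (1361/π) × 0.996420 = 431.67 W/m².
— Configuration B (ϕ=-63.5°):
Solar declination: sin δ = sin ε · sin L_s = sin 23.44° × sin 158.3° = 0.14708, so δ = +8.458°.
cos h₀ = −tan(-63.5°) tan(+8.458°) = 0.2982, h₀ = 1.2679 rad.
Bracket: h₀ sin ϕ sin δ + cos ϕ cos δ sin h₀ = 1.2679×-0.89493×0.14708 + 0.44620×0.98912×0.95449 = -0.166889 + 0.421260 = 0.254371.
Q̄ = (S_0/π) × [bracket] = (1361/π) × 0.254371 = 110.20 W/m².
Ratio Q̄_A / Q̄_B = 431.67 / 110.20 = 3.917.

Q̄_A / Q̄_B ≈ 3.92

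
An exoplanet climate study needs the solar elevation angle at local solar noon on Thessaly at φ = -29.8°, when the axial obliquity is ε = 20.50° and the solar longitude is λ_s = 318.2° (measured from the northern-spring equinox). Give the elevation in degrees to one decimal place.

Solar declination: sin δ = sin ε · sin λ_s = sin 20.50° × sin 318.2° = -0.23342, so δ = -13.499°.
At local noon the hour angle is zero, so the zenith angle equals |φ − δ| = |-29.8° − (-13.499°)| = 16.301°.
Elevation = 90° − 16.301° = 73.7°.

73.7°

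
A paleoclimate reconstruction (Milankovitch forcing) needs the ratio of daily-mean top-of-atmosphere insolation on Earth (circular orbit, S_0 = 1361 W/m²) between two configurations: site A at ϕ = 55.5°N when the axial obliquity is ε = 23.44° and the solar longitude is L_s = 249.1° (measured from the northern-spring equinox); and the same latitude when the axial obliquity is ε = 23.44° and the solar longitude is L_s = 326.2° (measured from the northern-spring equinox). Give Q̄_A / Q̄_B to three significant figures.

— Configuration A (ϕ=+55.5°):
Solar declination: sin δ = sin ε · sin L_s = sin 23.44° × sin 249.1° = -0.37162, so δ = -21.815°.
cos h₀ = −tan(+55.5°) tan(-21.815°) = 0.5824, h₀ = 0.9491 rad.
Bracket: h₀ sin ϕ sin δ + cos ϕ cos δ sin h₀ = 0.9491×0.82413×-0.37162 + 0.56641×0.92839×0.81289 = -0.290674 + 0.427458 = 0.136784.
Q̄ = (S_0/π) × [bracket] = (1361/π) × 0.136784 = 59.258 W/m².
— Configuration B (ϕ=+55.5°):
Solar declination: sin δ = sin ε · sin L_s = sin 23.44° × sin 326.2° = -0.22129, so δ = -12.785°.
cos h₀ = −tan(+55.5°) tan(-12.785°) = 0.3302, h₀ = 1.2343 rad.
Bracket: h₀ sin ϕ sin δ + cos ϕ cos δ sin h₀ = 1.2343×0.82413×-0.22129 + 0.56641×0.97521×0.94392 = -0.225101 + 0.521392 = 0.296291.
Q̄ = (S_0/π) × [bracket] = (1361/π) × 0.296291 = 128.36 W/m².
Ratio Q̄_A / Q̄_B = 59.258 / 128.36 = 0.4617.

Q̄_A / Q̄_B ≈ 0.462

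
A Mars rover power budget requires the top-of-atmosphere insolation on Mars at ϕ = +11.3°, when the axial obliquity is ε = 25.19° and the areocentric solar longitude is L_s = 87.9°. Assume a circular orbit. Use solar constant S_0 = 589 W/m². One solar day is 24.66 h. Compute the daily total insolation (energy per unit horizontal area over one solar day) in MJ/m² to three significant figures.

sin δ = sin 25.19° × sin 87.9° = 0.42534, so δ = +25.172°.
cos h₀ = −tan(+11.3°) tan(+25.172°) = -0.0939, h₀ = 1.6648 rad.
Bracket: h₀ sin ϕ sin δ + cos ϕ cos δ sin h₀ = 1.6648×0.19595×0.42534 + 0.98061×0.90504×0.99558 = 0.138753 + 0.883569 = 1.022322.
Q̄ = (S_0/π) × [bracket] = (589/π) × 1.022322 = 191.67 W/m².
Daily total = Q̄ × 24.66 h × 3600 s/h = 191.67 × 24.66 × 3600 / 10⁶ = 17.02 MJ/m².

17.0 MJ/m²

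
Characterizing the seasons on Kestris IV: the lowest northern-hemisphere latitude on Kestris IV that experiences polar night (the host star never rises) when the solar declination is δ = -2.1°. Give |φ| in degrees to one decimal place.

|φ| = 87.9°

Polar night requires cos H₀ = −tan φ tan δ ≥ 1, i.e. tan φ tan δ ≤ −1.
The boundary is |tan φ| · |tan δ| = 1, so |φ| = 90° − |δ| = 90° − 2.1° = 87.9° in the northern hemisphere.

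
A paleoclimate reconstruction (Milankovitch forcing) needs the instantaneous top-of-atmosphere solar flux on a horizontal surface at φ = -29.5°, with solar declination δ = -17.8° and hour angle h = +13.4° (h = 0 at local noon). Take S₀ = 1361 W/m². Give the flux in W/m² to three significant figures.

1.30e+03 W/m²

cos θ_z = sin φ sin δ + cos φ cos δ cos h = 0.150532 + 0.806131 = 0.956663.
Flux = S₀ · cos θ_z = 1361 × 0.956663 = 1302 W/m².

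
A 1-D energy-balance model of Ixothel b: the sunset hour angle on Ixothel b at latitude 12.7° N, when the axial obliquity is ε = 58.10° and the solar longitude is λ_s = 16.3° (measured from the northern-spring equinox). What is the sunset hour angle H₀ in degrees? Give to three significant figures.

Solar declination: sin δ = sin ε · sin λ_s = sin 58.10° × sin 16.3° = 0.23828, so δ = +13.785°.
cos H₀ = −tan φ · tan δ = −tan(+12.7°) × tan(+13.785°) = -0.0553, so H₀ = 1.6261 rad = 93.17°.

H₀ = 93.2°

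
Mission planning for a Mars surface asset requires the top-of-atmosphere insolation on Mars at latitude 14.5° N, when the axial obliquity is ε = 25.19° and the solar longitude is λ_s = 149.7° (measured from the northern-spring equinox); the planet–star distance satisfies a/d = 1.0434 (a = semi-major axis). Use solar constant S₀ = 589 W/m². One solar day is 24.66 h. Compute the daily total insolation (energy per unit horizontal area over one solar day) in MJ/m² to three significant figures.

Solar declination: sin δ = sin ε · sin λ_s = sin 25.19° × sin 149.7° = 0.21474, so δ = +12.400°.
cos H₀ = −tan(+14.5°) tan(+12.400°) = -0.0569, H₀ = 1.6277 rad.
Bracket: H₀ sin φ sin δ + cos φ cos δ sin H₀ = 1.6277×0.25038×0.21474 + 0.96815×0.97667×0.99838 = 0.087516 + 0.944031 = 1.031547.
Inverse-square distance factor (a/d)² = 1.0434² = 1.088684.
Q̄ = (S₀/π) × 1.088684 × [bracket] = (589/π) × 1.088684 × 1.031547 = 210.55 W/m².
Daily total = Q̄ × 24.66 h × 3600 s/h = 210.55 × 24.66 × 3600 / 10⁶ = 18.69 MJ/m².

18.7 MJ/m²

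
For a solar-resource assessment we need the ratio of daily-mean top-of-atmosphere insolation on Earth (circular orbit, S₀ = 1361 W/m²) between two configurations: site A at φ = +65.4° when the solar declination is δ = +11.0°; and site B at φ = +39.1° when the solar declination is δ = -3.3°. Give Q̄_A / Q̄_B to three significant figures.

Q̄_A / Q̄_B ≈ 1.00

— Configuration A (φ=+65.4°):
cos H₀ = −tan(+65.4°) tan(+11.000°) = -0.4246, H₀ = 2.0093 rad.
Bracket: H₀ sin φ sin δ + cos φ cos δ sin H₀ = 2.0093×0.90924×0.19081 + 0.41628×0.98163×0.90540 = 0.348598 + 0.369976 = 0.718574.
Q̄ = (S₀/π) × [bracket] = (1361/π) × 0.718574 = 311.30 W/m².
— Configuration B (φ=+39.1°):
cos H₀ = −tan(+39.1°) tan(-3.300°) = 0.0469, H₀ = 1.5239 rad.
Bracket: H₀ sin φ sin δ + cos φ cos δ sin H₀ = 1.5239×0.63068×-0.05756 + 0.77605×0.99834×0.99890 = -0.055321 + 0.773910 = 0.718589.
Q̄ = (S₀/π) × [bracket] = (1361/π) × 0.718589 = 311.31 W/m².
Ratio Q̄_A / Q̄_B = 311.30 / 311.31 = 1.000.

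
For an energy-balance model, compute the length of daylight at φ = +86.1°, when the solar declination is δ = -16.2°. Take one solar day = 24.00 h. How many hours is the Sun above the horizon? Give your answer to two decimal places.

cos H₀ = −tan φ · tan δ = 4.2616 ≥ 1, so the Sun never rises (polar night) and H₀ = 0.
Daylight = 2H₀/(2π) × 24.00 h = (0.0000/π) × 24.00 = 0.00 h.

0.00 h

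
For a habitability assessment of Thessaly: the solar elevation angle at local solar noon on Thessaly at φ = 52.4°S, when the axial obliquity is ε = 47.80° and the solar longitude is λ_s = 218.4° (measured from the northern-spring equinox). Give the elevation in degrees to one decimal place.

65.0°

Solar declination: sin δ = sin ε · sin λ_s = sin 47.80° × sin 218.4° = -0.46015, so δ = -27.397°.
At local noon the hour angle is zero, so the zenith angle equals |φ − δ| = |-52.4° − (-27.397°)| = 25.003°.
Elevation = 90° − 25.003° = 65.0°.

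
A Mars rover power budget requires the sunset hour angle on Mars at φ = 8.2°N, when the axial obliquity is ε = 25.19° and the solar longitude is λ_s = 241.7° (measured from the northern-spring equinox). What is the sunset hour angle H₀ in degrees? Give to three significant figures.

Solar declination: sin δ = sin ε · sin λ_s = sin 25.19° × sin 241.7° = -0.37475, so δ = -22.009°.
cos H₀ = −tan φ · tan δ = −tan(+8.2°) × tan(-22.009°) = 0.0582, so H₀ = 1.5125 rad = 86.66°.

H₀ = 86.7°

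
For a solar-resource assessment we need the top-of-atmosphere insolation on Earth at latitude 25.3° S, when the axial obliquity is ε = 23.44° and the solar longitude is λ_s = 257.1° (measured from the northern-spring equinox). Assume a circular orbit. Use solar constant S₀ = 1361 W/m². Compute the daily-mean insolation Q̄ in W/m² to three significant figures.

Solar declination: sin δ = sin ε · sin λ_s = sin 23.44° × sin 257.1° = -0.38775, so δ = -22.814°.
cos H₀ = −tan(-25.3°) tan(-22.814°) = -0.1988, H₀ = 1.7710 rad.
Bracket: H₀ sin φ sin δ + cos φ cos δ sin H₀ = 1.7710×-0.42736×-0.38775 + 0.90408×0.92177×0.98003 = 0.293470 + 0.816712 = 1.110182.
Q̄ = (S₀/π) × [bracket] = (1361/π) × 1.110182 = 481.0 W/m².

Q̄ ≈ 481 W/m²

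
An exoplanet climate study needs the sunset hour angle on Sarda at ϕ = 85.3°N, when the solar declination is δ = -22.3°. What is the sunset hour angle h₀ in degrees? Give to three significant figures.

h₀ = 0.00°

cos h₀ = −tan ϕ · tan δ = 4.9885 ≥ 1, so the host star never rises (polar night) and h₀ = 0.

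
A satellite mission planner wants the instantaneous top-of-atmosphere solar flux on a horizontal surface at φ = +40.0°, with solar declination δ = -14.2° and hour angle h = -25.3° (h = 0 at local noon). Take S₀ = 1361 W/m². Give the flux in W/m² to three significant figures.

cos θ_z = sin φ sin δ + cos φ cos δ cos h = -0.157681 + 0.671406 = 0.513725.
Flux = S₀ · cos θ_z = 1361 × 0.513725 = 699.2 W/m².

699 W/m²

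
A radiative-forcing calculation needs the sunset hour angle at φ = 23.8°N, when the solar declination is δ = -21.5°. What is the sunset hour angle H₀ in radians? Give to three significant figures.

H₀ = 1.40 rad

cos H₀ = −tan φ · tan δ = −tan(+23.8°) × tan(-21.500°) = 0.1737, so H₀ = 1.3962 rad = 79.99°.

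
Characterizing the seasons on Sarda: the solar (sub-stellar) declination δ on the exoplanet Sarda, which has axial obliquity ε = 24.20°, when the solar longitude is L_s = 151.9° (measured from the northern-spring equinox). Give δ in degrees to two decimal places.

sin δ = sin ε · sin L_s = sin 24.20° × sin 151.9° = 0.193079.
δ = arcsin(0.193079) = +11.13°.

δ = +11.13°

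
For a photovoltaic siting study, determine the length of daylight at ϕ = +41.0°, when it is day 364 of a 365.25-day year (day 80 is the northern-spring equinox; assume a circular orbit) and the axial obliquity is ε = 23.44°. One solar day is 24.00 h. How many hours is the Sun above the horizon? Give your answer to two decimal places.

Solar longitude: L_s = 360° × (364 − 80)/365.25 = 279.918°.
sin δ = sin 23.44° × sin 279.918° = -0.39184, so δ = -23.069°.
cos h₀ = −tan ϕ · tan δ = −tan(+41.0°) × tan(-23.069°) = 0.3702, so h₀ = 1.1915 rad = 68.27°.
Daylight = 2h₀/(2π) × 24.00 h = (1.1915/π) × 24.00 = 9.10 h.

9.10 h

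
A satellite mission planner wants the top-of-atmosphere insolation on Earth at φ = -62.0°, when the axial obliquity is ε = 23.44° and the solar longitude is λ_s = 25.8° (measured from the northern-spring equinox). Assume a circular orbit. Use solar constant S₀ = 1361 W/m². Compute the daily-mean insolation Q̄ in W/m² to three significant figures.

Solar declination: sin δ = sin ε · sin λ_s = sin 23.44° × sin 25.8° = 0.17313, so δ = +9.970°.
cos H₀ = −tan(-62.0°) tan(+9.970°) = 0.3306, H₀ = 1.2339 rad.
Bracket: H₀ sin φ sin δ + cos φ cos δ sin H₀ = 1.2339×-0.88295×0.17313 + 0.46947×0.98490×0.94377 = -0.188620 + 0.436381 = 0.247761.
Q̄ = (S₀/π) × [bracket] = (1361/π) × 0.247761 = 107.3 W/m².

Q̄ ≈ 107 W/m²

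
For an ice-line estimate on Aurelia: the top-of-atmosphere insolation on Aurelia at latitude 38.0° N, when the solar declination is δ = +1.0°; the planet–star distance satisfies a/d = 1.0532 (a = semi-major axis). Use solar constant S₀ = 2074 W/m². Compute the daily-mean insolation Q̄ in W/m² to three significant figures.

cos H₀ = −tan(+38.0°) tan(+1.000°) = -0.0136, H₀ = 1.5844 rad.
Bracket: H₀ sin φ sin δ + cos φ cos δ sin H₀ = 1.5844×0.61566×0.01745 + 0.78801×0.99985×0.99991 = 0.017022 + 0.787821 = 0.804843.
Inverse-square distance factor (a/d)² = 1.0532² = 1.109230.
Q̄ = (S₀/π) × 1.109230 × [bracket] = (2074/π) × 1.109230 × 0.804843 = 589.4 W/m².

Q̄ ≈ 589 W/m²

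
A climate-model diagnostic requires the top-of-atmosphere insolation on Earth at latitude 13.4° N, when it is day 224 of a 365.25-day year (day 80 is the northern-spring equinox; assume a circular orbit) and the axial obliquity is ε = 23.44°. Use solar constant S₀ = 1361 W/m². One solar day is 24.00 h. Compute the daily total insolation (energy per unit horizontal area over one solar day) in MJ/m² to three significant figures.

38.7 MJ/m²

Solar longitude: λ_s = 360° × (224 − 80)/365.25 = 141.930°.
sin δ = sin 23.44° × sin 141.930° = 0.24528, so δ = +14.199°.
cos H₀ = −tan(+13.4°) tan(+14.199°) = -0.0603, H₀ = 1.6311 rad.
Bracket: H₀ sin φ sin δ + cos φ cos δ sin H₀ = 1.6311×0.23175×0.24528 + 0.97278×0.96945×0.99818 = 0.092718 + 0.941345 = 1.034063.
Q̄ = (S₀/π) × [bracket] = (1361/π) × 1.034063 = 447.98 W/m².
Daily total = Q̄ × 24.00 h × 3600 s/h = 447.98 × 24.00 × 3600 / 10⁶ = 38.71 MJ/m².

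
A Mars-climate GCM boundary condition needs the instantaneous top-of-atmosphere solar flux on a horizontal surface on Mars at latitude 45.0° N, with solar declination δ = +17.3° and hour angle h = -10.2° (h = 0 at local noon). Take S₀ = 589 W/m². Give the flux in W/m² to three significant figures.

cos θ_z = sin φ sin δ + cos φ cos δ cos h = 0.210276 + 0.664448 = 0.874724.
Flux = S₀ · cos θ_z = 589 × 0.874724 = 515.2 W/m².

515 W/m²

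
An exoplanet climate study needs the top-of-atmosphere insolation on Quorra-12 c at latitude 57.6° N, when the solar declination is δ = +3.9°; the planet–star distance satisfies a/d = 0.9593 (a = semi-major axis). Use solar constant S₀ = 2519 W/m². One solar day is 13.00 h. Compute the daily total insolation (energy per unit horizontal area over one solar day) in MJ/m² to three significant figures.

21.7 MJ/m²

cos H₀ = −tan(+57.6°) tan(+3.900°) = -0.1074, H₀ = 1.6784 rad.
Bracket: H₀ sin φ sin δ + cos φ cos δ sin H₀ = 1.6784×0.84433×0.06802 + 0.53583×0.99768×0.99421 = 0.096393 + 0.531492 = 0.627885.
Inverse-square distance factor (a/d)² = 0.9593² = 0.920256.
Q̄ = (S₀/π) × 0.920256 × [bracket] = (2519/π) × 0.920256 × 0.627885 = 463.31 W/m².
Daily total = Q̄ × 13.00 h × 3600 s/h = 463.31 × 13.00 × 3600 / 10⁶ = 21.68 MJ/m².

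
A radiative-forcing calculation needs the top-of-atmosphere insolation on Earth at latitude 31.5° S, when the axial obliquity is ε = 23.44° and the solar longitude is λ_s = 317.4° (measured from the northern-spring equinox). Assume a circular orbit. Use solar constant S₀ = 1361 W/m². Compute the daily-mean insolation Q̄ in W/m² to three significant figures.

Solar declination: sin δ = sin ε · sin λ_s = sin 23.44° × sin 317.4° = -0.26925, so δ = -15.620°.
cos H₀ = −tan(-31.5°) tan(-15.620°) = -0.1713, H₀ = 1.7430 rad.
Bracket: H₀ sin φ sin δ + cos φ cos δ sin H₀ = 1.7430×-0.52250×-0.26925 + 0.85264×0.96307×0.98521 = 0.245211 + 0.809007 = 1.054218.
Q̄ = (S₀/π) × [bracket] = (1361/π) × 1.054218 = 456.7 W/m².

Q̄ ≈ 457 W/m²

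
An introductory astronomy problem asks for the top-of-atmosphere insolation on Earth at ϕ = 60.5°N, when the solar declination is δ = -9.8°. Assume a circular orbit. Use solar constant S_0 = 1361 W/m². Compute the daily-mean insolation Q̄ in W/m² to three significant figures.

cos h₀ = −tan(+60.5°) tan(-9.800°) = 0.3053, h₀ = 1.2605 rad.
Bracket: h₀ sin ϕ sin δ + cos ϕ cos δ sin h₀ = 1.2605×0.87036×-0.17021 + 0.49242×0.98541×0.95226 = -0.186735 + 0.462070 = 0.275335.
Q̄ = (S_0/π) × [bracket] = (1361/π) × 0.275335 = 119.3 W/m².

Q̄ ≈ 119 W/m²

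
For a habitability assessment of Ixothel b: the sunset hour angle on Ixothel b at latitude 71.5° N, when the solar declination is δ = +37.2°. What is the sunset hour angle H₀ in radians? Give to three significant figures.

Sunrise equation: cos H₀ = −tan φ · tan δ = -2.2685 ≤ −1, so the host star never sets (polar day) and H₀ = π.

H₀ = 3.14 rad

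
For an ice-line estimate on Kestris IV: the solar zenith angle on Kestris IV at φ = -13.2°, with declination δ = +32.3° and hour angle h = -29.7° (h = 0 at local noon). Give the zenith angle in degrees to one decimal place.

θ_z = 53.6°

cos θ_z = sin φ sin δ + cos φ cos δ cos h = -0.122020 + 0.714822 = 0.592802.
θ_z = arccos(0.592802) = 53.6°.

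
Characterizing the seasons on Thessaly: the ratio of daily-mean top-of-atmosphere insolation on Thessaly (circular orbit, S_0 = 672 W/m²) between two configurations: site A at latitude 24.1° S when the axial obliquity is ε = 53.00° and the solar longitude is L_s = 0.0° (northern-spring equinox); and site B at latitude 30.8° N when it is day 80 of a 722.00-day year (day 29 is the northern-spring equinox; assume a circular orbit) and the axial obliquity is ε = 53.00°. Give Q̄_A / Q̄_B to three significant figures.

Q̄_A / Q̄_B ≈ 0.828

— Configuration A (ϕ=-24.1°):
Solar declination: sin δ = sin ε · sin L_s = sin 53.00° × sin 0.0° = 0.00000, so δ = +0.000°.
cos h₀ = −tan(-24.1°) tan(+0.000°) = 0.0000, h₀ = 1.5708 rad.
Bracket: h₀ sin ϕ sin δ + cos ϕ cos δ sin h₀ = 1.5708×-0.40833×0.00000 + 0.91283×1.00000×1.00000 = -0.000000 + 0.912830 = 0.912830.
Q̄ = (S_0/π) × [bracket] = (672/π) × 0.912830 = 195.26 W/m².
— Configuration B (ϕ=+30.8°):
Solar longitude: L_s = 360° × (80 − 29)/722.00 = 25.429°.
sin δ = sin 53.00° × sin 25.429° = 0.34293, so δ = +20.056°.
cos h₀ = −tan(+30.8°) tan(+20.056°) = -0.2176, h₀ = 1.7902 rad.
Bracket: h₀ sin ϕ sin δ + cos ϕ cos δ sin h₀ = 1.7902×0.51204×0.34293 + 0.85896×0.93936×0.97603 = 0.314348 + 0.787532 = 1.101880.
Q̄ = (S_0/π) × [bracket] = (672/π) × 1.101880 = 235.70 W/m².
Ratio Q̄_A / Q̄_B = 195.26 / 235.70 = 0.8284.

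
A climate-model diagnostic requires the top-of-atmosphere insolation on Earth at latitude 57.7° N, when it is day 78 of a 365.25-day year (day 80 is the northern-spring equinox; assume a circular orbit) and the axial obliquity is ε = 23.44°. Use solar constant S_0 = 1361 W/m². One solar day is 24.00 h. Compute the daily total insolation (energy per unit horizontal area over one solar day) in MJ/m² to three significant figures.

Solar longitude: L_s = 360° × (78 − 80)/365.25 = -1.971°, i.e. -1.971° + 360° = 358.029°.
sin δ = sin 23.44° × sin 358.029° = -0.01368, so δ = -0.784°.
cos h₀ = −tan(+57.7°) tan(-0.784°) = 0.0216, h₀ = 1.5491 rad.
Bracket: h₀ sin ϕ sin δ + cos ϕ cos δ sin h₀ = 1.5491×0.84526×-0.01368 + 0.53435×0.99991×0.99977 = -0.017912 + 0.534179 = 0.516267.
Q̄ = (S_0/π) × [bracket] = (1361/π) × 0.516267 = 223.66 W/m².
Daily total = Q̄ × 24.00 h × 3600 s/h = 223.66 × 24.00 × 3600 / 10⁶ = 19.32 MJ/m².

19.3 MJ/m²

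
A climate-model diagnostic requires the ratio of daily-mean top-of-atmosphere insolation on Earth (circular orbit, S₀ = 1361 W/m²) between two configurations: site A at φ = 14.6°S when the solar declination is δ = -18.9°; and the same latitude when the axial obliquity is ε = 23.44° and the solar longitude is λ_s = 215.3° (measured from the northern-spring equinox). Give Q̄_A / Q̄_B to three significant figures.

Q̄_A / Q̄_B ≈ 1.01

— Configuration A (φ=-14.6°):
cos H₀ = −tan(-14.6°) tan(-18.900°) = -0.0892, H₀ = 1.6601 rad.
Bracket: H₀ sin φ sin δ + cos φ cos δ sin H₀ = 1.6601×-0.25207×-0.32392 + 0.96771×0.94609×0.99602 = 0.135548 + 0.911897 = 1.047445.
Q̄ = (S₀/π) × [bracket] = (1361/π) × 1.047445 = 453.77 W/m².
— Configuration B (φ=-14.6°):
Solar declination: sin δ = sin ε · sin λ_s = sin 23.44° × sin 215.3° = -0.22987, so δ = -13.289°.
cos H₀ = −tan(-14.6°) tan(-13.289°) = -0.0615, H₀ = 1.6324 rad.
Bracket: H₀ sin φ sin δ + cos φ cos δ sin H₀ = 1.6324×-0.25207×-0.22987 + 0.96771×0.97322×0.99811 = 0.094587 + 0.940015 = 1.034602.
Q̄ = (S₀/π) × [bracket] = (1361/π) × 1.034602 = 448.21 W/m².
Ratio Q̄_A / Q̄_B = 453.77 / 448.21 = 1.012.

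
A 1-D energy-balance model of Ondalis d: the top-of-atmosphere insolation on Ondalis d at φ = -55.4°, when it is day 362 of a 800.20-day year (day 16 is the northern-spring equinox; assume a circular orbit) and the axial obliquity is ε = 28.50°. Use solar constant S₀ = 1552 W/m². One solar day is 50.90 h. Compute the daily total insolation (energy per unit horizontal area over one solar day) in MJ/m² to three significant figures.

29.5 MJ/m²

Solar longitude: λ_s = 360° × (362 − 16)/800.20 = 155.661°.
sin δ = sin 28.50° × sin 155.661° = 0.19665, so δ = +11.341°.
cos H₀ = −tan(-55.4°) tan(+11.341°) = 0.2907, H₀ = 1.2758 rad.
Bracket: H₀ sin φ sin δ + cos φ cos δ sin H₀ = 1.2758×-0.82314×0.19665 + 0.56784×0.98047×0.95680 = -0.206514 + 0.532698 = 0.326184.
Q̄ = (S₀/π) × [bracket] = (1552/π) × 0.326184 = 161.14 W/m².
Daily total = Q̄ × 50.90 h × 3600 s/h = 161.14 × 50.90 × 3600 / 10⁶ = 29.53 MJ/m².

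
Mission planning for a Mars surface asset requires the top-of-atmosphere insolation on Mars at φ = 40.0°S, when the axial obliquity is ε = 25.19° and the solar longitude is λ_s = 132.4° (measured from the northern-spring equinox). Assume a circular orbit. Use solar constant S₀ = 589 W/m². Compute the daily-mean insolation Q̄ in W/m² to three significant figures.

Solar declination: sin δ = sin ε · sin λ_s = sin 25.19° × sin 132.4° = 0.31430, so δ = +18.319°.
cos H₀ = −tan(-40.0°) tan(+18.319°) = 0.2778, H₀ = 1.2893 rad.
Bracket: H₀ sin φ sin δ + cos φ cos δ sin H₀ = 1.2893×-0.64279×0.31430 + 0.76604×0.94932×0.96064 = -0.260476 + 0.698594 = 0.438118.
Q̄ = (S₀/π) × [bracket] = (589/π) × 0.438118 = 82.14 W/m².

Q̄ ≈ 82.1 W/m²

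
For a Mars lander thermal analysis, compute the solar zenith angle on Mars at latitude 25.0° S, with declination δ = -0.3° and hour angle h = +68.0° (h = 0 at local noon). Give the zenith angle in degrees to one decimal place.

cos θ_z = sin ϕ sin δ + cos ϕ cos δ cos h = 0.002213 + 0.339504 = 0.341717.
θ_z = arccos(0.341717) = 70.0°.

θ_z = 70.0°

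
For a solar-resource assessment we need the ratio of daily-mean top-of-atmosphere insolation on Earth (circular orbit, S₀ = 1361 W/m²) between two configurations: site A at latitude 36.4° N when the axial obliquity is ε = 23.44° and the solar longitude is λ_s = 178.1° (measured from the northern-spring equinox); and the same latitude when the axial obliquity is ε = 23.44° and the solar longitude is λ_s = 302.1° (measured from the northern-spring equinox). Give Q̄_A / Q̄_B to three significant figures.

Q̄_A / Q̄_B ≈ 1.74

— Configuration A (φ=+36.4°):
Solar declination: sin δ = sin ε · sin λ_s = sin 23.44° × sin 178.1° = 0.01319, so δ = +0.756°.
cos H₀ = −tan(+36.4°) tan(+0.756°) = -0.0097, H₀ = 1.5805 rad.
Bracket: H₀ sin φ sin δ + cos φ cos δ sin H₀ = 1.5805×0.59342×0.01319 + 0.80489×0.99991×0.99995 = 0.012371 + 0.804777 = 0.817148.
Q̄ = (S₀/π) × [bracket] = (1361/π) × 0.817148 = 354.00 W/m².
— Configuration B (φ=+36.4°):
Solar declination: sin δ = sin ε · sin λ_s = sin 23.44° × sin 302.1° = -0.33698, so δ = -19.693°.
cos H₀ = −tan(+36.4°) tan(-19.693°) = 0.2639, H₀ = 1.3038 rad.
Bracket: H₀ sin φ sin δ + cos φ cos δ sin H₀ = 1.3038×0.59342×-0.33698 + 0.80489×0.94151×0.96456 = -0.260722 + 0.730955 = 0.470233.
Q̄ = (S₀/π) × [bracket] = (1361/π) × 0.470233 = 203.71 W/m².
Ratio Q̄_A / Q̄_B = 354.00 / 203.71 = 1.738.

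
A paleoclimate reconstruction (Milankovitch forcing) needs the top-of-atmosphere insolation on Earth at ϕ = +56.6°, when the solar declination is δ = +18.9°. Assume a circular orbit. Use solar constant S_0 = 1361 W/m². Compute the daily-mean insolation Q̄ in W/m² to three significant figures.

cos h₀ = −tan(+56.6°) tan(+18.900°) = -0.5192, h₀ = 2.1168 rad.
Bracket: h₀ sin ϕ sin δ + cos ϕ cos δ sin h₀ = 2.1168×0.83485×0.32392 + 0.55048×0.94609×0.85463 = 0.572435 + 0.445094 = 1.017529.
Q̄ = (S_0/π) × [bracket] = (1361/π) × 1.017529 = 440.8 W/m².

Q̄ ≈ 441 W/m²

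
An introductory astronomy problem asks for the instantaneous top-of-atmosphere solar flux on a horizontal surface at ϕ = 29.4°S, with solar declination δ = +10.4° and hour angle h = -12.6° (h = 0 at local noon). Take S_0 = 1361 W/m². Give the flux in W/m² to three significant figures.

cos θ_z = sin ϕ sin δ + cos ϕ cos δ cos h = -0.088618 + 0.836264 = 0.747646.
Flux = S_0 · cos θ_z = 1361 × 0.747646 = 1018 W/m².

1.02e+03 W/m²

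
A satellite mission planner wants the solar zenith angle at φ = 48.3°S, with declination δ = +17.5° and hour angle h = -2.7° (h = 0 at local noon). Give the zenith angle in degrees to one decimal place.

θ_z = 65.8°

cos θ_z = sin φ sin δ + cos φ cos δ cos h = -0.224518 + 0.633737 = 0.409219.
θ_z = arccos(0.409219) = 65.8°.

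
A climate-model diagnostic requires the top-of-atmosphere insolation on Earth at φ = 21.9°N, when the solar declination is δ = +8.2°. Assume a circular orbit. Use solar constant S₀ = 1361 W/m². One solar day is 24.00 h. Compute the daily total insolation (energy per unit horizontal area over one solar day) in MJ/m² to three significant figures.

cos H₀ = −tan(+21.9°) tan(+8.200°) = -0.0579, H₀ = 1.6288 rad.
Bracket: H₀ sin φ sin δ + cos φ cos δ sin H₀ = 1.6288×0.37299×0.14263 + 0.92784×0.98978×0.99832 = 0.086651 + 0.916815 = 1.003466.
Q̄ = (S₀/π) × [bracket] = (1361/π) × 1.003466 = 434.72 W/m².
Daily total = Q̄ × 24.00 h × 3600 s/h = 434.72 × 24.00 × 3600 / 10⁶ = 37.56 MJ/m².

37.6 MJ/m²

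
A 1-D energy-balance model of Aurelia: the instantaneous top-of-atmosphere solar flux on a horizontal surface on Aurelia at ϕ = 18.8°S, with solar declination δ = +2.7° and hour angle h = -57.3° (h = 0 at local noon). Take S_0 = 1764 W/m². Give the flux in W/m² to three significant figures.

874 W/m²

cos θ_z = sin ϕ sin δ + cos ϕ cos δ cos h = -0.015181 + 0.510850 = 0.495669.
Flux = S_0 · cos θ_z = 1764 × 0.495669 = 874.4 W/m².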